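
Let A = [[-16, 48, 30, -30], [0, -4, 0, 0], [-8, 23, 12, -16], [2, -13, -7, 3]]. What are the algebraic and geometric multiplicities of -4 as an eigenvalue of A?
algebraic multiplicity 2, geometric multiplicity 1

The characteristic polynomial is (x - 4)(x + 1)(x + 4)^2, so the factor x + 4 appears with exponent 2: the algebraic multiplicity is 2.

rank(A + 4I) = 3, so the eigenspace has dimension 4 - 3 = 1: the geometric multiplicity is 1.

Since 1 < 2, A is not diagonalizable.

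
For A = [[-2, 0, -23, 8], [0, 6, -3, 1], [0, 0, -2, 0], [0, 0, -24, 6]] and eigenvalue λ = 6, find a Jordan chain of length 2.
We seek v_1 ∈ ker((A - 6I)^2) \ ker(A - 6I), then set v_{i+1} = (A - 6I) v_i.

One such chain is v_1 = [[1, 0, 0, 1]]^T, v_2 = [[0, 1, 0, 0]]^T. Check: (A - 6I) v_2 = [[0, 0, 0, 0]]^T = 0.

v_1 = [[1, 0, 0, 1]]^T, v_2 = [[0, 1, 0, 0]]^T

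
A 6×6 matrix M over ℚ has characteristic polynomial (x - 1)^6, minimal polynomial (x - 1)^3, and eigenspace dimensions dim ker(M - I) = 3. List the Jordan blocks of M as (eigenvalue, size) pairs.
λ = 1: algebraic multiplicity 6 (exponent in χ_M), largest block size 3 (exponent in m_M), 3 blocks (geometric multiplicity). These force block sizes [3, 2, 1].

Jordan blocks: (1, 3), (1, 2), (1, 1)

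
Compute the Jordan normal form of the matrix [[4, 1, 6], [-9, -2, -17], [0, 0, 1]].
The characteristic polynomial is det(xI - A) = (x - 1)^3, so the eigenvalues are 1 (algebraic multiplicity 3).

For λ = 1: rank(A - I) = 2, rank((A - I)^2) = 1, rank((A - I)^3) = 0. The eigenspace has dimension 3 - 2 = 1, so there is 1 Jordan block; the rank sequence gives block sizes [3].

Assembling the blocks gives the Jordan form J above.

J = [[1, 1, 0], [0, 1, 1], [0, 0, 1]]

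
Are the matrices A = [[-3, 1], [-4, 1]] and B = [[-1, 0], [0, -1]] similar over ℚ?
No.

Both have characteristic polynomial (x + 1)^2, but the minimal polynomial of A is (x + 1)^2 while the minimal polynomial of B is x + 1. The minimal polynomial is a similarity invariant, so A and B are not similar.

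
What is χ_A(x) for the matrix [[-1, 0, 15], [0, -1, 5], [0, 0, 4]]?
xI - A = [[x + 1, 0, -15], [0, x + 1, -5], [0, 0, x - 4]].

Expanding det(xI - A) along the first row:
det(xI - A) = + (x + 1)·det([[x + 1, -5], [0, x - 4]]) - (0)·det([[0, -5], [0, x - 4]]) + (-15)·det([[0, x + 1], [0, 0]]).

Evaluating gives χ_A(x) = x^3 - 2x^2 - 7x - 4 = (x - 4)(x + 1)^2.

χ_A(x) = (x - 4)(x + 1)^2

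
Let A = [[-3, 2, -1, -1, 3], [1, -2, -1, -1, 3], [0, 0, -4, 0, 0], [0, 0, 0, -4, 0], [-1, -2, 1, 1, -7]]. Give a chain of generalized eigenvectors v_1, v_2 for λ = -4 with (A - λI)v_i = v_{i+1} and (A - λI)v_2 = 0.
v_1 = [[0, 1, 1, 0, 0]]^T, v_2 = [[1, 1, 0, 0, -1]]^T

We seek v_1 ∈ ker((A + 4I)^2) \ ker(A + 4I), then set v_{i+1} = (A + 4I) v_i.

One such chain is v_1 = [[0, 1, 1, 0, 0]]^T, v_2 = [[1, 1, 0, 0, -1]]^T. Check: (A + 4I) v_2 = [[0, 0, 0, 0, 0]]^T = 0.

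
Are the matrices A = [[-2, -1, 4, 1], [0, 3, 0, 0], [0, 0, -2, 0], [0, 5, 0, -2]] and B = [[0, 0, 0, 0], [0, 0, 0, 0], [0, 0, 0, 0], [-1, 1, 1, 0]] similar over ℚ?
trace(A) = -3 but trace(B) = 0. The trace is a similarity invariant, so A and B are not similar.

No.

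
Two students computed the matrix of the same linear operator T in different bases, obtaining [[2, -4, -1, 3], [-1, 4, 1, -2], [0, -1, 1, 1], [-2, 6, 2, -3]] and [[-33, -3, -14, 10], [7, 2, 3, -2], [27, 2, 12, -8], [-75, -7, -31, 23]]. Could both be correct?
Two matrices over a field are similar if and only if they have the same invariant factors.

Both A and B have characteristic polynomial (x - 1)^4 and minimal polynomial (x - 1)^3. Computing further, both have invariant factors x - 1, (x - 1)^3. Hence A and B are similar.

Yes.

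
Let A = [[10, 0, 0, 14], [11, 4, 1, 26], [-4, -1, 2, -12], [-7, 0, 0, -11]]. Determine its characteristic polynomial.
xI - A = [[x - 10, 0, 0, -14], [-11, x - 4, -1, -26], [4, 1, x - 2, 12], [7, 0, 0, x + 11]].

Expanding det(xI - A) along the first row:
det(xI - A) = + (x - 10)·det([[x - 4, -1, -26], [1, x - 2, 12], [0, 0, x + 11]]) - (0)·det([[-11, -1, -26], [4, x - 2, 12], [7, 0, x + 11]]) + (0)·det([[-11, x - 4, -26], [4, 1, 12], [7, 0, x + 11]]) - (-14)·det([[-11, x - 4, -1], [4, 1, x - 2], [7, 0, 0]]).

Evaluating gives χ_A(x) = x^4 - 5x^3 - 9x^2 + 81x - 108 = (x - 3)^3(x + 4).

χ_A(x) = (x - 3)^3(x + 4)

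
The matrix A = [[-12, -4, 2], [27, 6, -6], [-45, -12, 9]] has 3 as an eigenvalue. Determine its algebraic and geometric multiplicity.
algebraic multiplicity 1, geometric multiplicity 1

The characteristic polynomial is x^2(x - 3), so the factor x - 3 appears with exponent 1: the algebraic multiplicity is 1.

rank(A - 3I) = 2, so the eigenspace has dimension 3 - 2 = 1: the geometric multiplicity is 1.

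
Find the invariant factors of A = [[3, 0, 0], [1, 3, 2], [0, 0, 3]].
The Jordan structure of A has elementary divisors (x - 3)^2, (x - 3). Arranging the block sizes at each eigenvalue in decreasing order and taking row products gives the invariant factors.

Invariant factors (smallest first, each dividing the next): x - 3, (x - 3)^2.

Check: the last factor (x - 3)^2 is the minimal polynomial, and the product (x - 3)^3 is the characteristic polynomial.

x - 3, (x - 3)^2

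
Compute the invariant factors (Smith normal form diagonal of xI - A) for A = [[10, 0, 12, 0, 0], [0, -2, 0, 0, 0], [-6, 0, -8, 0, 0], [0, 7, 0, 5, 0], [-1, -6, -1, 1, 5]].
x + 2, (x - 5)^2(x - 4)(x + 2)

The Jordan structure of A has elementary divisors (x + 2), (x + 2), (x - 4), (x - 5)^2. Arranging the block sizes at each eigenvalue in decreasing order and taking row products gives the invariant factors.

Invariant factors (smallest first, each dividing the next): x + 2, (x - 5)^2(x - 4)(x + 2).

Check: the last factor (x - 5)^2(x - 4)(x + 2) is the minimal polynomial, and the product (x - 5)^2(x - 4)(x + 2)^2 is the characteristic polynomial.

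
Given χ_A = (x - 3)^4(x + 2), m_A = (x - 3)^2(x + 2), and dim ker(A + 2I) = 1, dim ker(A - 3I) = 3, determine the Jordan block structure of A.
Jordan blocks: (-2, 1), (3, 2), (3, 1), (3, 1)

λ = -2: algebraic multiplicity 1 (exponent in χ_A), largest block size 1 (exponent in m_A), 1 block (geometric multiplicity). This forces block sizes [1].
λ = 3: algebraic multiplicity 4 (exponent in χ_A), largest block size 2 (exponent in m_A), 3 blocks (geometric multiplicity). These force block sizes [2, 1, 1].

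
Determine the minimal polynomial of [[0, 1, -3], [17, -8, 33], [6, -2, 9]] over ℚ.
m_A(x) = (x - 3)(x + 1)^2

The characteristic polynomial factors as (x - 3)(x + 1)^2. The minimal polynomial is ∏(x - λ)^{k_λ} where k_λ is the size of the largest Jordan block at λ.

For λ = -1: rank(A + I) = 2, and the largest Jordan block has size 2 (the smallest k with rank((A + I)^k) = rank((A + I)^(k+1))).
For λ = 3: rank(A - 3I) = 2, and the largest Jordan block has size 1 (the smallest k with rank((A - 3I)^k) = rank((A - 3I)^(k+1))).

So m_A(x) = (x - 3)(x + 1)^2.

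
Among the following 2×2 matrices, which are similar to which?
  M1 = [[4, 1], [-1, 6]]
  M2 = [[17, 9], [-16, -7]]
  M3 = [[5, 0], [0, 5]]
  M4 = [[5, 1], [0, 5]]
Characteristic polynomials: χ_{M1} = (x - 5)^2, χ_{M2} = (x - 5)^2, χ_{M3} = (x - 5)^2, χ_{M4} = (x - 5)^2.

{M1, M2, M4}: invariant factors (x - 5)^2.

{M3}: invariant factors x - 5, x - 5.

Matrices are similar if and only if their invariant-factor lists agree; the partition into similarity classes is {M1, M2, M4}, {M3}.

2 classes: {M1, M2, M4}, {M3}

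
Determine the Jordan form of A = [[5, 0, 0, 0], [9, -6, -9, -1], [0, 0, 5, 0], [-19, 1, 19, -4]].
The characteristic polynomial is det(xI - A) = (x - 5)^2(x + 5)^2, so the eigenvalues are -5 (algebraic multiplicity 2), 5 (algebraic multiplicity 2).

For λ = -5: rank(A + 5I) = 3, rank((A + 5I)^2) = 2. The eigenspace has dimension 4 - 3 = 1, so there is 1 Jordan block; the rank sequence gives block sizes [2].

For λ = 5: rank(A - 5I) = 2. The eigenspace has dimension 4 - 2 = 2, so there are 2 Jordan blocks; the rank sequence gives block sizes [1, 1].

Assembling the blocks gives the Jordan form J above.

J = [[-5, 1, 0, 0], [0, -5, 0, 0], [0, 0, 5, 0], [0, 0, 0, 5]]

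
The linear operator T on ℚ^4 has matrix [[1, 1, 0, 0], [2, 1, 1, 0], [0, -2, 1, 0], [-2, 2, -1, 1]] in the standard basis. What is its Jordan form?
The characteristic polynomial is det(xI - A) = (x - 1)^4, so the eigenvalues are 1 (algebraic multiplicity 4).

For λ = 1: rank(A - I) = 2, rank((A - I)^2) = 1, rank((A - I)^3) = 0. The eigenspace has dimension 4 - 2 = 2, so there are 2 Jordan blocks; the rank sequence gives block sizes [3, 1].

Assembling the blocks gives the Jordan form J above.

J = [[1, 1, 0, 0], [0, 1, 1, 0], [0, 0, 1, 0], [0, 0, 0, 1]]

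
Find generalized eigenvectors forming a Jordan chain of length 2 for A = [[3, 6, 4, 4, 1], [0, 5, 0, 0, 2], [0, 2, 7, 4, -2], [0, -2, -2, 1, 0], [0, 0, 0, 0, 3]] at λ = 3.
We seek v_1 ∈ ker((A - 3I)^2) \ ker(A - 3I), then set v_{i+1} = (A - 3I) v_i.

One such chain is v_1 = [[3, 1, 0, -1, -1]]^T, v_2 = [[1, 0, 0, 0, 0]]^T. Check: (A - 3I) v_2 = [[0, 0, 0, 0, 0]]^T = 0.

v_1 = [[3, 1, 0, -1, -1]]^T, v_2 = [[1, 0, 0, 0, 0]]^T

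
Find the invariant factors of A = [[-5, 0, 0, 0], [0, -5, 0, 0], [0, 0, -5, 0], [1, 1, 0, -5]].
The Jordan structure of A has elementary divisors (x + 5)^2, (x + 5), (x + 5). Arranging the block sizes at each eigenvalue in decreasing order and taking row products gives the invariant factors.

Invariant factors (smallest first, each dividing the next): x + 5, x + 5, (x + 5)^2.

Check: the last factor (x + 5)^2 is the minimal polynomial, and the product (x + 5)^4 is the characteristic polynomial.

x + 5, x + 5, (x + 5)^2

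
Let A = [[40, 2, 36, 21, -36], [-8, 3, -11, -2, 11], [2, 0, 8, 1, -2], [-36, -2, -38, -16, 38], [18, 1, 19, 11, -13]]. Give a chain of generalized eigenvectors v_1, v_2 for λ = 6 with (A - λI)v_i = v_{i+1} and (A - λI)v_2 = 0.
We seek v_1 ∈ ker((A - 6I)^2) \ ker(A - 6I), then set v_{i+1} = (A - 6I) v_i.

One such chain is v_1 = [[4, -1, 0, -3, 2]]^T, v_2 = [[-1, -1, 1, 0, 0]]^T. Check: (A - 6I) v_2 = [[0, 0, 0, 0, 0]]^T = 0.

v_1 = [[4, -1, 0, -3, 2]]^T, v_2 = [[-1, -1, 1, 0, 0]]^T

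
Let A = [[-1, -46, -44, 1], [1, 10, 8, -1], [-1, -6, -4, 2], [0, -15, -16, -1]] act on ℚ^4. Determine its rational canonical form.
R = [[0, 0, 0, -36], [1, 0, 0, 24], [0, 1, 0, -16], [0, 0, 1, 4]]

The invariant factors of A (the non-unit diagonal entries of the Smith normal form of xI - A over ℚ[x]) are (x^2 - 2x + 6)^2, each dividing the next. The characteristic polynomial is their product, (x^2 - 2x + 6)^2.

The rational canonical form is the block-diagonal matrix of companion matrices C(f_i):
R = [[0, 0, 0, -36], [1, 0, 0, 24], [0, 1, 0, -16], [0, 0, 1, 4]].

Note the characteristic polynomial does not split into linear factors over ℚ, so A has no Jordan form over ℚ; the rational canonical form exists over any field.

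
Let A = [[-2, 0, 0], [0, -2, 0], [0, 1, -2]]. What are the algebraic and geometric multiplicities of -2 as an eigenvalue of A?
The characteristic polynomial is (x + 2)^3, so the factor x + 2 appears with exponent 3: the algebraic multiplicity is 3.

rank(A + 2I) = 1, so the eigenspace has dimension 3 - 1 = 2: the geometric multiplicity is 2.

Since 2 < 3, A is not diagonalizable.

algebraic multiplicity 3, geometric multiplicity 2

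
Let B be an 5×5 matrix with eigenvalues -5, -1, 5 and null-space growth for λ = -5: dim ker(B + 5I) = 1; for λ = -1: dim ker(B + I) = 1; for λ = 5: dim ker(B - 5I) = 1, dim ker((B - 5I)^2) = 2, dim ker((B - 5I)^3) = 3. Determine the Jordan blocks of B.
λ = -5: successive nullity increments [1] count blocks of size ≥ k; block sizes are [1].
λ = -1: successive nullity increments [1] count blocks of size ≥ k; block sizes are [1].
λ = 5: successive nullity increments [1, 1, 1] count blocks of size ≥ k; block sizes are [3].

Jordan blocks: (-5, 1), (-1, 1), (5, 3)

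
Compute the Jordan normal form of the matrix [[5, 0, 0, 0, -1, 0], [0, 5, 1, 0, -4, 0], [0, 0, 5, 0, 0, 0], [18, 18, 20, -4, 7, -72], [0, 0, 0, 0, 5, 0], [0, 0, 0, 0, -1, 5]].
J = [[-4, 0, 0, 0, 0, 0], [0, 5, 1, 0, 0, 0], [0, 0, 5, 0, 0, 0], [0, 0, 0, 5, 1, 0], [0, 0, 0, 0, 5, 0], [0, 0, 0, 0, 0, 5]]

The characteristic polynomial is det(xI - A) = (x - 5)^5(x + 4), so the eigenvalues are -4 (algebraic multiplicity 1), 5 (algebraic multiplicity 5).

For λ = -4: algebraic multiplicity 1 gives one 1×1 block.

For λ = 5: rank(A - 5I) = 3, rank((A - 5I)^2) = 1. The eigenspace has dimension 6 - 3 = 3, so there are 3 Jordan blocks; the rank sequence gives block sizes [2, 2, 1].

Assembling the blocks gives the Jordan form J above.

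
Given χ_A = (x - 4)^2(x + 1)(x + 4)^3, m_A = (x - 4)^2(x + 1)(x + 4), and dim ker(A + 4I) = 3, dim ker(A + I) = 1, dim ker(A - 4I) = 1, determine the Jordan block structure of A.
λ = -4: algebraic multiplicity 3 (exponent in χ_A), largest block size 1 (exponent in m_A), 3 blocks (geometric multiplicity). These force block sizes [1, 1, 1].
λ = -1: algebraic multiplicity 1 (exponent in χ_A), largest block size 1 (exponent in m_A), 1 block (geometric multiplicity). This forces block sizes [1].
λ = 4: algebraic multiplicity 2 (exponent in χ_A), largest block size 2 (exponent in m_A), 1 block (geometric multiplicity). This forces block sizes [2].

Jordan blocks: (-4, 1), (-4, 1), (-4, 1), (-1, 1), (4, 2)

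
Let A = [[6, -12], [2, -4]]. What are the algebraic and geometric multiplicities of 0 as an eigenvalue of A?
The characteristic polynomial is x(x - 2), so the factor x appears with exponent 1: the algebraic multiplicity is 1.

rank(A) = 1, so the eigenspace has dimension 2 - 1 = 1: the geometric multiplicity is 1.

algebraic multiplicity 1, geometric multiplicity 1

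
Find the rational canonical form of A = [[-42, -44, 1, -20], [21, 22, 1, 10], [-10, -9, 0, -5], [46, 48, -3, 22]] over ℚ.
The invariant factors of A (the non-unit diagonal entries of the Smith normal form of xI - A over ℚ[x]) are (x - 2)(x^3 + 4x - 3), each dividing the next. The characteristic polynomial is their product, (x - 2)(x^3 + 4x - 3).

The rational canonical form is the block-diagonal matrix of companion matrices C(f_i):
R = [[0, 0, 0, -6], [1, 0, 0, 11], [0, 1, 0, -4], [0, 0, 1, 2]].

Note the characteristic polynomial does not split into linear factors over ℚ, so A has no Jordan form over ℚ; the rational canonical form exists over any field.

R = [[0, 0, 0, -6], [1, 0, 0, 11], [0, 1, 0, -4], [0, 0, 1, 2]]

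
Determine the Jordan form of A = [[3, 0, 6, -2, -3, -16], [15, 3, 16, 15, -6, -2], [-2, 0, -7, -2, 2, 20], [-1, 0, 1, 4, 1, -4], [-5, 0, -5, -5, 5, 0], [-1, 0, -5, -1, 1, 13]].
The characteristic polynomial is det(xI - A) = x(x - 5)^3(x - 3)^2, so the eigenvalues are 0 (algebraic multiplicity 1), 3 (algebraic multiplicity 2), 5 (algebraic multiplicity 3).

For λ = 0: algebraic multiplicity 1 gives one 1×1 block.

For λ = 3: rank(A - 3I) = 5, rank((A - 3I)^2) = 4. The eigenspace has dimension 6 - 5 = 1, so there is 1 Jordan block; the rank sequence gives block sizes [2].

For λ = 5: rank(A - 5I) = 4, rank((A - 5I)^2) = 3. The eigenspace has dimension 6 - 4 = 2, so there are 2 Jordan blocks; the rank sequence gives block sizes [2, 1].

Assembling the blocks gives the Jordan form J above.

J = [[0, 0, 0, 0, 0, 0], [0, 3, 1, 0, 0, 0], [0, 0, 3, 0, 0, 0], [0, 0, 0, 5, 1, 0], [0, 0, 0, 0, 5, 0], [0, 0, 0, 0, 0, 5]]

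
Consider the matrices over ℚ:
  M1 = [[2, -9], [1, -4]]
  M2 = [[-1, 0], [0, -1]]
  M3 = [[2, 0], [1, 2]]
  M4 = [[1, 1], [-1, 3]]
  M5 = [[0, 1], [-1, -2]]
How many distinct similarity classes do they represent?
3 classes: {M1, M5}, {M2}, {M3, M4}

Characteristic polynomials: χ_{M1} = (x + 1)^2, χ_{M2} = (x + 1)^2, χ_{M3} = (x - 2)^2, χ_{M4} = (x - 2)^2, χ_{M5} = (x + 1)^2.

{M1, M5}: invariant factors (x + 1)^2.

{M2}: invariant factors x + 1, x + 1.

{M3, M4}: invariant factors (x - 2)^2.

Matrices are similar if and only if their invariant-factor lists agree; the partition into similarity classes is {M1, M5}, {M2}, {M3, M4}.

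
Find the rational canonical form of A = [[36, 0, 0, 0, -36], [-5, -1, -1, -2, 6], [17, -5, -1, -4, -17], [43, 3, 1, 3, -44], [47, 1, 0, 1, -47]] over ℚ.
R = [[0, 0, 0, 0, -36], [1, 0, 0, 0, 63], [0, 1, 0, 0, 6], [0, 0, 1, 0, -27], [0, 0, 0, 1, -10]]

The invariant factors of A (the non-unit diagonal entries of the Smith normal form of xI - A over ℚ[x]) are (x + 4)(x^2 + 3x - 3)^2, each dividing the next. The characteristic polynomial is their product, (x + 4)(x^2 + 3x - 3)^2.

The rational canonical form is the block-diagonal matrix of companion matrices C(f_i):
R = [[0, 0, 0, 0, -36], [1, 0, 0, 0, 63], [0, 1, 0, 0, 6], [0, 0, 1, 0, -27], [0, 0, 0, 1, -10]].

Note the characteristic polynomial does not split into linear factors over ℚ, so A has no Jordan form over ℚ; the rational canonical form exists over any field.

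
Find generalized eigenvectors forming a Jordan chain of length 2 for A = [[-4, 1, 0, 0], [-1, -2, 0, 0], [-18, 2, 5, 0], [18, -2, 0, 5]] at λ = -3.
We seek v_1 ∈ ker((A + 3I)^2) \ ker(A + 3I), then set v_{i+1} = (A + 3I) v_i.

One such chain is v_1 = [[0, 1, 0, 0]]^T, v_2 = [[1, 1, 2, -2]]^T. Check: (A + 3I) v_2 = [[0, 0, 0, 0]]^T = 0.

v_1 = [[0, 1, 0, 0]]^T, v_2 = [[1, 1, 2, -2]]^T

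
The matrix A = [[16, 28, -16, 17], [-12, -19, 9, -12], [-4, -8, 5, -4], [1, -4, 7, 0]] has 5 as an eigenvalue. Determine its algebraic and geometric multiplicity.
The characteristic polynomial is (x - 5)(x + 1)^3, so the factor x - 5 appears with exponent 1: the algebraic multiplicity is 1.

rank(A - 5I) = 3, so the eigenspace has dimension 4 - 3 = 1: the geometric multiplicity is 1.

algebraic multiplicity 1, geometric multiplicity 1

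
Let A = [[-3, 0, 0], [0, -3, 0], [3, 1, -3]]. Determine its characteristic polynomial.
xI - A = [[x + 3, 0, 0], [0, x + 3, 0], [-3, -1, x + 3]].

Expanding det(xI - A) along the first row:
det(xI - A) = + (x + 3)·det([[x + 3, 0], [-1, x + 3]]) - (0)·det([[0, 0], [-3, x + 3]]) + (0)·det([[0, x + 3], [-3, -1]]).

Evaluating gives χ_A(x) = x^3 + 9x^2 + 27x + 27 = (x + 3)^3.

χ_A(x) = (x + 3)^3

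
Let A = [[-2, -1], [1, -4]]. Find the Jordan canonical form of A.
The characteristic polynomial is det(xI - A) = (x + 3)^2, so the eigenvalues are -3 (algebraic multiplicity 2).

For λ = -3: rank(A + 3I) = 1, rank((A + 3I)^2) = 0. The eigenspace has dimension 2 - 1 = 1, so there is 1 Jordan block; the rank sequence gives block sizes [2].

Assembling the blocks gives the Jordan form J above.

J = [[-3, 1], [0, -3]]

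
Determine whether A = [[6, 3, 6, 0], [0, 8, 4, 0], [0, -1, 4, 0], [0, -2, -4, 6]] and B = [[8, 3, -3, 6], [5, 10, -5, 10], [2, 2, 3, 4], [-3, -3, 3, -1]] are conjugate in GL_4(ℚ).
trace(A) = 24 but trace(B) = 20. The trace is a similarity invariant, so A and B are not similar.

No.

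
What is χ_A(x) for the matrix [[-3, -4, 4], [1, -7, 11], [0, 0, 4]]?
xI - A = [[x + 3, 4, -4], [-1, x + 7, -11], [0, 0, x - 4]].

Expanding det(xI - A) along the first row:
det(xI - A) = + (x + 3)·det([[x + 7, -11], [0, x - 4]]) - (4)·det([[-1, -11], [0, x - 4]]) + (-4)·det([[-1, x + 7], [0, 0]]).

Evaluating gives χ_A(x) = x^3 + 6x^2 - 15x - 100 = (x - 4)(x + 5)^2.

χ_A(x) = (x - 4)(x + 5)^2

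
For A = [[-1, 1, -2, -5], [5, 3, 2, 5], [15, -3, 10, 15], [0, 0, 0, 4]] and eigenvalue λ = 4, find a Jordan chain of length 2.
v_1 = [[0, 5, 2, 0]]^T, v_2 = [[1, -1, -3, 0]]^T

We seek v_1 ∈ ker((A - 4I)^2) \ ker(A - 4I), then set v_{i+1} = (A - 4I) v_i.

One such chain is v_1 = [[0, 5, 2, 0]]^T, v_2 = [[1, -1, -3, 0]]^T. Check: (A - 4I) v_2 = [[0, 0, 0, 0]]^T = 0.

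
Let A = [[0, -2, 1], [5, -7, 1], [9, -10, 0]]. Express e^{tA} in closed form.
A has Jordan form J = [[-5, 0, 0], [0, -1, 1], [0, 0, -1]] with A = PJP^{-1}, so e^{tA} = P e^{tJ} P^{-1}.

For a Jordan block J_k(λ), e^{tJ_k(λ)} = e^{λt} · (I + tN + t^2 N^2/2! + ... + t^{k-1} N^{k-1}/(k-1)!) where N is the nilpotent superdiagonal part.

Assembling the blocks and conjugating back gives the entries of e^{tA} as shown above.

e^{tA} = [[(t + 1)*e^{-t}, -2*t*e^{-t}, t*e^{-t}], [((t + 1)*e^{4*t} - 1)*e^{-5*t}, -2*t*e^{-t} + e^{-5*t}, t*e^{-t}], [((t + 2)*e^{4*t} - 2)*e^{-5*t}, 2*(-(t + 1)*e^{4*t} + 1)*e^{-5*t}, (t + 1)*e^{-t}]]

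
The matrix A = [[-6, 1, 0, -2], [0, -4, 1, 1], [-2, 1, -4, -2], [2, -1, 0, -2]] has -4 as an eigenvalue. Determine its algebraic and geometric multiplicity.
The characteristic polynomial is (x + 4)^4, so the factor x + 4 appears with exponent 4: the algebraic multiplicity is 4.

rank(A + 4I) = 2, so the eigenspace has dimension 4 - 2 = 2: the geometric multiplicity is 2.

Since 2 < 4, A is not diagonalizable.

algebraic multiplicity 4, geometric multiplicity 2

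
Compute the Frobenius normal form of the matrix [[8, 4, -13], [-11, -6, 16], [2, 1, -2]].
R = [[0, 0, -5], [1, 0, -2], [0, 1, 0]]

The invariant factors of A (the non-unit diagonal entries of the Smith normal form of xI - A over ℚ[x]) are x^3 + 2x + 5, each dividing the next. The characteristic polynomial is their product, x^3 + 2x + 5.

The rational canonical form is the block-diagonal matrix of companion matrices C(f_i):
R = [[0, 0, -5], [1, 0, -2], [0, 1, 0]].

Note the characteristic polynomial does not split into linear factors over ℚ, so A has no Jordan form over ℚ; the rational canonical form exists over any field.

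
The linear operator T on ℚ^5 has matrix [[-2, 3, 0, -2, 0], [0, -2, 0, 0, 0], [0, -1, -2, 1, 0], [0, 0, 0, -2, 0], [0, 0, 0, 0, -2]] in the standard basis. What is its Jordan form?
The characteristic polynomial is det(xI - A) = (x + 2)^5, so the eigenvalues are -2 (algebraic multiplicity 5).

For λ = -2: rank(A + 2I) = 2, rank((A + 2I)^2) = 0. The eigenspace has dimension 5 - 2 = 3, so there are 3 Jordan blocks; the rank sequence gives block sizes [2, 2, 1].

Assembling the blocks gives the Jordan form J above.

J = [[-2, 1, 0, 0, 0], [0, -2, 0, 0, 0], [0, 0, -2, 1, 0], [0, 0, 0, -2, 0], [0, 0, 0, 0, -2]]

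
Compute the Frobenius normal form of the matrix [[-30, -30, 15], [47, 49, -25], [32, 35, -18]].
R = [[0, 0, -15], [1, 0, 7], [0, 1, 1]]

The invariant factors of A (the non-unit diagonal entries of the Smith normal form of xI - A over ℚ[x]) are (x + 3)(x^2 - 4x + 5), each dividing the next. The characteristic polynomial is their product, (x + 3)(x^2 - 4x + 5).

The rational canonical form is the block-diagonal matrix of companion matrices C(f_i):
R = [[0, 0, -15], [1, 0, 7], [0, 1, 1]].

Note the characteristic polynomial does not split into linear factors over ℚ, so A has no Jordan form over ℚ; the rational canonical form exists over any field.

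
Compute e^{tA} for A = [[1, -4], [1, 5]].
e^{tA} = [[(1 - 2*t)*e^{3*t}, -4*t*e^{3*t}], [t*e^{3*t}, (2*t + 1)*e^{3*t}]]

A has Jordan form J = [[3, 1], [0, 3]] with A = PJP^{-1}, so e^{tA} = P e^{tJ} P^{-1}.

For a Jordan block J_k(λ), e^{tJ_k(λ)} = e^{λt} · (I + tN + t^2 N^2/2! + ... + t^{k-1} N^{k-1}/(k-1)!) where N is the nilpotent superdiagonal part.

Assembling the blocks and conjugating back gives the entries of e^{tA} as shown above.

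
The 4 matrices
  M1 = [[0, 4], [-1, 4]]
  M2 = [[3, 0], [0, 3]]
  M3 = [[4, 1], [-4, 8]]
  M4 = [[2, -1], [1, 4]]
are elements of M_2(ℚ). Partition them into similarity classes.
4 classes: {M1}, {M2}, {M3}, {M4}

Characteristic polynomials: χ_{M1} = (x - 2)^2, χ_{M2} = (x - 3)^2, χ_{M3} = (x - 6)^2, χ_{M4} = (x - 3)^2.

{M1}: invariant factors (x - 2)^2.

{M2}: invariant factors x - 3, x - 3.

{M3}: invariant factors (x - 6)^2.

{M4}: invariant factors (x - 3)^2.

Matrices are similar if and only if their invariant-factor lists agree; the partition into similarity classes is {M1}, {M2}, {M3}, {M4}.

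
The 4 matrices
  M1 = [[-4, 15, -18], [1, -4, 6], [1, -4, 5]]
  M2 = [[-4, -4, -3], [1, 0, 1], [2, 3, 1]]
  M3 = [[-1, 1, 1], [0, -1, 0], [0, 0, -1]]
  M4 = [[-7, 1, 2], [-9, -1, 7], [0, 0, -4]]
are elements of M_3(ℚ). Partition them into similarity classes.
3 classes: {M1, M2}, {M3}, {M4}

Characteristic polynomials: χ_{M1} = (x + 1)^3, χ_{M2} = (x + 1)^3, χ_{M3} = (x + 1)^3, χ_{M4} = (x + 4)^3.

{M1, M2}: invariant factors (x + 1)^3.

{M3}: invariant factors x + 1, (x + 1)^2.

{M4}: invariant factors (x + 4)^3.

Matrices are similar if and only if their invariant-factor lists agree; the partition into similarity classes is {M1, M2}, {M3}, {M4}.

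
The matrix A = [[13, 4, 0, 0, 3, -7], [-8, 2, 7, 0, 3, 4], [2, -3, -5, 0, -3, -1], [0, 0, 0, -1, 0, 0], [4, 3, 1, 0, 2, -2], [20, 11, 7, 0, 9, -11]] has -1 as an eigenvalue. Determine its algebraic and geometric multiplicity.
The characteristic polynomial is (x - 2)^2(x + 1)^4, so the factor x + 1 appears with exponent 4: the algebraic multiplicity is 4.

rank(A + I) = 3, so the eigenspace has dimension 6 - 3 = 3: the geometric multiplicity is 3.

Since 3 < 4, A is not diagonalizable.

algebraic multiplicity 4, geometric multiplicity 3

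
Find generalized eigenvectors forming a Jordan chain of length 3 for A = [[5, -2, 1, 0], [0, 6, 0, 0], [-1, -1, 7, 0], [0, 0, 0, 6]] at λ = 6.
We seek v_1 ∈ ker((A - 6I)^3) \ ker((A - 6I)^2), then set v_{i+1} = (A - 6I) v_i.

One such chain is v_1 = [[-1, 1, 0, -1]]^T, v_2 = [[-1, 0, 0, 0]]^T, v_3 = [[1, 0, 1, 0]]^T. Check: (A - 6I) v_3 = [[0, 0, 0, 0]]^T = 0.

v_1 = [[-1, 1, 0, -1]]^T, v_2 = [[-1, 0, 0, 0]]^T, v_3 = [[1, 0, 1, 0]]^T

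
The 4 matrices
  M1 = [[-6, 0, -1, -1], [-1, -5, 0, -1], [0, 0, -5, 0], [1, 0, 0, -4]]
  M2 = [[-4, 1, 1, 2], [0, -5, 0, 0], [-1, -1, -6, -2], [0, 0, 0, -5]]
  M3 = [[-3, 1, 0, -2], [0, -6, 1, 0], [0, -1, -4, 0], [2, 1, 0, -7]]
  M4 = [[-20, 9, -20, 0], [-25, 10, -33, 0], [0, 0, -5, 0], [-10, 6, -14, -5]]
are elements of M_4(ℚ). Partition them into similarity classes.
Characteristic polynomials: χ_{M1} = (x + 5)^4, χ_{M2} = (x + 5)^4, χ_{M3} = (x + 5)^4, χ_{M4} = (x + 5)^4.

{M1, M3, M4}: invariant factors x + 5, (x + 5)^3.

{M2}: invariant factors x + 5, x + 5, (x + 5)^2.

Matrices are similar if and only if their invariant-factor lists agree; the partition into similarity classes is {M1, M3, M4}, {M2}.

2 classes: {M1, M3, M4}, {M2}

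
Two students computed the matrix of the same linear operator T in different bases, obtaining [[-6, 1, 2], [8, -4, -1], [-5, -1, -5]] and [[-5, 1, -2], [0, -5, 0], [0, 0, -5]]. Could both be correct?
Both have characteristic polynomial (x + 5)^3, but the minimal polynomial of A is (x + 5)^3 while the minimal polynomial of B is (x + 5)^2. The minimal polynomial is a similarity invariant, so A and B are not similar.

No.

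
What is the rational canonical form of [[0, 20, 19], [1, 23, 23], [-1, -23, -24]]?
R = [[0, 0, 20], [1, 0, 24], [0, 1, -1]]

The invariant factors of A (the non-unit diagonal entries of the Smith normal form of xI - A over ℚ[x]) are (x + 5)(x^2 - 4x - 4), each dividing the next. The characteristic polynomial is their product, (x + 5)(x^2 - 4x - 4).

The rational canonical form is the block-diagonal matrix of companion matrices C(f_i):
R = [[0, 0, 20], [1, 0, 24], [0, 1, -1]].

Note the characteristic polynomial does not split into linear factors over ℚ, so A has no Jordan form over ℚ; the rational canonical form exists over any field.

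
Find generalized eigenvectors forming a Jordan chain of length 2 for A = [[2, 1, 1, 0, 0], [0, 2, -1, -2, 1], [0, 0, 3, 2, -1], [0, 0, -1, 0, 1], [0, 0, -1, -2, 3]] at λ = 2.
v_1 = [[0, 1, 0, 0, 0]]^T, v_2 = [[1, 0, 0, 0, 0]]^T

We seek v_1 ∈ ker((A - 2I)^2) \ ker(A - 2I), then set v_{i+1} = (A - 2I) v_i.

One such chain is v_1 = [[0, 1, 0, 0, 0]]^T, v_2 = [[1, 0, 0, 0, 0]]^T. Check: (A - 2I) v_2 = [[0, 0, 0, 0, 0]]^T = 0.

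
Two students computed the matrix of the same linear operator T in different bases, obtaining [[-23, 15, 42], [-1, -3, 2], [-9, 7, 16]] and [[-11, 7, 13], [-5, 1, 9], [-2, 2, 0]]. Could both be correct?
Two matrices over a field are similar if and only if they have the same invariant factors.

Both A and B have characteristic polynomial (x + 2)(x + 4)^2 and minimal polynomial (x + 2)(x + 4)^2. Computing further, both have invariant factors (x + 2)(x + 4)^2. Hence A and B are similar.

Yes.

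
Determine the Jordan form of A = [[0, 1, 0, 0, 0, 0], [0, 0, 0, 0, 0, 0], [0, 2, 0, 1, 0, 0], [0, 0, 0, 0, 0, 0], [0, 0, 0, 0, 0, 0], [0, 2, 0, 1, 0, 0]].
J = [[0, 1, 0, 0, 0, 0], [0, 0, 0, 0, 0, 0], [0, 0, 0, 1, 0, 0], [0, 0, 0, 0, 0, 0], [0, 0, 0, 0, 0, 0], [0, 0, 0, 0, 0, 0]]

The characteristic polynomial is det(xI - A) = x^6, so the eigenvalues are 0 (algebraic multiplicity 6).

For λ = 0: rank(A) = 2, rank(A^2) = 0. The eigenspace has dimension 6 - 2 = 4, so there are 4 Jordan blocks; the rank sequence gives block sizes [2, 2, 1, 1].

Assembling the blocks gives the Jordan form J above.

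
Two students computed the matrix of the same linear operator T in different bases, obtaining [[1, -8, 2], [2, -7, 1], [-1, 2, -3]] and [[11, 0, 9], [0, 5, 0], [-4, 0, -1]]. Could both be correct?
No.

trace(A) = -9 but trace(B) = 15. The trace is a similarity invariant, so A and B are not similar.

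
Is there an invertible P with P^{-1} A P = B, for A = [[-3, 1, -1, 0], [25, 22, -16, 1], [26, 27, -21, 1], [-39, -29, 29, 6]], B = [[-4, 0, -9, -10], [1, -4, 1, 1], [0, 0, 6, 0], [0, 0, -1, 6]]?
Yes.

Two matrices over a field are similar if and only if they have the same invariant factors.

Both A and B have characteristic polynomial (x - 6)^2(x + 4)^2 and minimal polynomial (x - 6)^2(x + 4)^2. Computing further, both have invariant factors (x - 6)^2(x + 4)^2. Hence A and B are similar.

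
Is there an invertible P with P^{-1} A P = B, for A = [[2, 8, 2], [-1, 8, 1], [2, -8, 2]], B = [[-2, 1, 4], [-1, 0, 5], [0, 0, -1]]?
No.

trace(A) = 12 but trace(B) = -3. The trace is a similarity invariant, so A and B are not similar.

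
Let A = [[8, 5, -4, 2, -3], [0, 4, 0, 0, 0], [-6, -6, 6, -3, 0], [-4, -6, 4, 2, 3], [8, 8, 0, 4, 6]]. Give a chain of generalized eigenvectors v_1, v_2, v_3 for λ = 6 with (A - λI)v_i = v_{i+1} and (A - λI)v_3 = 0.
v_1 = [[0, 0, -1, 0, 1]]^T, v_2 = [[1, 0, 0, -1, 0]]^T, v_3 = [[0, 0, -3, 0, 4]]^T

We seek v_1 ∈ ker((A - 6I)^3) \ ker((A - 6I)^2), then set v_{i+1} = (A - 6I) v_i.

One such chain is v_1 = [[0, 0, -1, 0, 1]]^T, v_2 = [[1, 0, 0, -1, 0]]^T, v_3 = [[0, 0, -3, 0, 4]]^T. Check: (A - 6I) v_3 = [[0, 0, 0, 0, 0]]^T = 0.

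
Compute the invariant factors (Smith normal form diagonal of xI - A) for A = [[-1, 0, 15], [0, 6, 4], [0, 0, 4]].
(x - 6)(x - 4)(x + 1)

The Jordan structure of A has elementary divisors (x + 1), (x - 4), (x - 6). Arranging the block sizes at each eigenvalue in decreasing order and taking row products gives the invariant factors.

Invariant factors (smallest first, each dividing the next): (x - 6)(x - 4)(x + 1).

Check: the last factor (x - 6)(x - 4)(x + 1) is the minimal polynomial, and the product (x - 6)(x - 4)(x + 1) is the characteristic polynomial.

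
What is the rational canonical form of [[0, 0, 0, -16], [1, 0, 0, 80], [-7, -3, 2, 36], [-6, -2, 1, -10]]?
The invariant factors of A (the non-unit diagonal entries of the Smith normal form of xI - A over ℚ[x]) are (x^2 + 4x - 4)^2, each dividing the next. The characteristic polynomial is their product, (x^2 + 4x - 4)^2.

The rational canonical form is the block-diagonal matrix of companion matrices C(f_i):
R = [[0, 0, 0, -16], [1, 0, 0, 32], [0, 1, 0, -8], [0, 0, 1, -8]].

Note the characteristic polynomial does not split into linear factors over ℚ, so A has no Jordan form over ℚ; the rational canonical form exists over any field.

R = [[0, 0, 0, -16], [1, 0, 0, 32], [0, 1, 0, -8], [0, 0, 1, -8]]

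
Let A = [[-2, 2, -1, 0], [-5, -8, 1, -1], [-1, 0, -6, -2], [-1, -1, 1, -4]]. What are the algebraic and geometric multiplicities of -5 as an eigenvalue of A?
algebraic multiplicity 4, geometric multiplicity 2

The characteristic polynomial is (x + 5)^4, so the factor x + 5 appears with exponent 4: the algebraic multiplicity is 4.

rank(A + 5I) = 2, so the eigenspace has dimension 4 - 2 = 2: the geometric multiplicity is 2.

Since 2 < 4, A is not diagonalizable.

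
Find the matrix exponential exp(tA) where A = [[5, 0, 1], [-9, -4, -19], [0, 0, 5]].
e^{tA} = [[e^{5*t}, 0, t*e^{5*t}], [(1 - e^{9*t})*e^{-4*t}, e^{-4*t}, (-(t + 2)*e^{9*t} + 2)*e^{-4*t}], [0, 0, e^{5*t}]]

A has Jordan form J = [[-4, 0, 0], [0, 5, 1], [0, 0, 5]] with A = PJP^{-1}, so e^{tA} = P e^{tJ} P^{-1}.

For a Jordan block J_k(λ), e^{tJ_k(λ)} = e^{λt} · (I + tN + t^2 N^2/2! + ... + t^{k-1} N^{k-1}/(k-1)!) where N is the nilpotent superdiagonal part.

Assembling the blocks and conjugating back gives the entries of e^{tA} as shown above.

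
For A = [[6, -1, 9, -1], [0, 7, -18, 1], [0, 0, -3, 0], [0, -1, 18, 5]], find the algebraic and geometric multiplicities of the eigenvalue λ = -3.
algebraic multiplicity 1, geometric multiplicity 1

The characteristic polynomial is (x - 6)^3(x + 3), so the factor x + 3 appears with exponent 1: the algebraic multiplicity is 1.

rank(A + 3I) = 3, so the eigenspace has dimension 4 - 3 = 1: the geometric multiplicity is 1.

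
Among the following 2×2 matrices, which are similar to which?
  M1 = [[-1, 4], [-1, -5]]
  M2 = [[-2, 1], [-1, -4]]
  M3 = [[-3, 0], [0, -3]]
2 classes: {M1, M2}, {M3}

Characteristic polynomials: χ_{M1} = (x + 3)^2, χ_{M2} = (x + 3)^2, χ_{M3} = (x + 3)^2.

{M1, M2}: invariant factors (x + 3)^2.

{M3}: invariant factors x + 3, x + 3.

Matrices are similar if and only if their invariant-factor lists agree; the partition into similarity classes is {M1, M2}, {M3}.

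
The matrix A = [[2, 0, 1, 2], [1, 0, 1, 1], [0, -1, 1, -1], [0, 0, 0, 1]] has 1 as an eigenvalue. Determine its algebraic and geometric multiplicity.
The characteristic polynomial is (x - 1)^4, so the factor x - 1 appears with exponent 4: the algebraic multiplicity is 4.

rank(A - I) = 2, so the eigenspace has dimension 4 - 2 = 2: the geometric multiplicity is 2.

Since 2 < 4, A is not diagonalizable.

algebraic multiplicity 4, geometric multiplicity 2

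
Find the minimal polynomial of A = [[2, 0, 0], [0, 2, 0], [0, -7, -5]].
m_A(x) = (x - 2)(x + 5)

The characteristic polynomial factors as (x - 2)^2(x + 5). The minimal polynomial is ∏(x - λ)^{k_λ} where k_λ is the size of the largest Jordan block at λ.

For λ = -5: rank(A + 5I) = 2, and the largest Jordan block has size 1 (the smallest k with rank((A + 5I)^k) = rank((A + 5I)^(k+1))).
For λ = 2: rank(A - 2I) = 1, and the largest Jordan block has size 1 (the smallest k with rank((A - 2I)^k) = rank((A - 2I)^(k+1))).

So m_A(x) = (x - 2)(x + 5).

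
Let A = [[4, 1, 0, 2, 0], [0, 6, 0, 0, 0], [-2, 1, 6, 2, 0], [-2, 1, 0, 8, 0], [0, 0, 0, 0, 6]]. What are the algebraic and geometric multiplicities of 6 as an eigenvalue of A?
algebraic multiplicity 5, geometric multiplicity 4

The characteristic polynomial is (x - 6)^5, so the factor x - 6 appears with exponent 5: the algebraic multiplicity is 5.

rank(A - 6I) = 1, so the eigenspace has dimension 5 - 1 = 4: the geometric multiplicity is 4.

Since 4 < 5, A is not diagonalizable.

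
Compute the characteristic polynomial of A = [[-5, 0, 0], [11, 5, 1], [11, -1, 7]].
χ_A(x) = (x - 6)^2(x + 5)

xI - A = [[x + 5, 0, 0], [-11, x - 5, -1], [-11, 1, x - 7]].

Expanding det(xI - A) along the first row:
det(xI - A) = + (x + 5)·det([[x - 5, -1], [1, x - 7]]) - (0)·det([[-11, -1], [-11, x - 7]]) + (0)·det([[-11, x - 5], [-11, 1]]).

Evaluating gives χ_A(x) = x^3 - 7x^2 - 24x + 180 = (x - 6)^2(x + 5).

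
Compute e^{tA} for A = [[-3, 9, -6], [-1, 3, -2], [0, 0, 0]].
A has Jordan form J = [[0, 1, 0], [0, 0, 0], [0, 0, 0]] with A = PJP^{-1}, so e^{tA} = P e^{tJ} P^{-1}.

For a Jordan block J_k(λ), e^{tJ_k(λ)} = e^{λt} · (I + tN + t^2 N^2/2! + ... + t^{k-1} N^{k-1}/(k-1)!) where N is the nilpotent superdiagonal part.

Assembling the blocks and conjugating back gives the entries of e^{tA} as shown above.

e^{tA} = [[1 - 3*t, 9*t, -6*t], [-t, 3*t + 1, -2*t], [0, 0, 1]]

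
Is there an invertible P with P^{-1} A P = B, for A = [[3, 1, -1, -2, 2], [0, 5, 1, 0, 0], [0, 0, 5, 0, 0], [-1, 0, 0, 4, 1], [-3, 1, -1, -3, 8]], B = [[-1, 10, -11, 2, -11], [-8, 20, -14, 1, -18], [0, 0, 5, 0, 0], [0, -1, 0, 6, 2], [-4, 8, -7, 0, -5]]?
Two matrices over a field are similar if and only if they have the same invariant factors.

Both A and B have characteristic polynomial (x - 5)^5 and minimal polynomial (x - 5)^3. Computing further, both have invariant factors (x - 5)^2, (x - 5)^3. Hence A and B are similar.

Yes.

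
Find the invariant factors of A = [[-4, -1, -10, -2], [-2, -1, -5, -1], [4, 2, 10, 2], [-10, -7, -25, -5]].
x, x^3

The Jordan structure of A has elementary divisors x^3, x. Arranging the block sizes at each eigenvalue in decreasing order and taking row products gives the invariant factors.

Invariant factors (smallest first, each dividing the next): x, x^3.

Check: the last factor x^3 is the minimal polynomial, and the product x^4 is the characteristic polynomial.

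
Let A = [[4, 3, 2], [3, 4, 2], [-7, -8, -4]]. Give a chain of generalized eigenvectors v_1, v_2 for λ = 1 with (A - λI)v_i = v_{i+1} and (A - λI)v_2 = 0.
v_1 = [[0, 1, -1]]^T, v_2 = [[1, 1, -3]]^T

We seek v_1 ∈ ker((A - I)^2) \ ker(A - I), then set v_{i+1} = (A - I) v_i.

One such chain is v_1 = [[0, 1, -1]]^T, v_2 = [[1, 1, -3]]^T. Check: (A - I) v_2 = [[0, 0, 0]]^T = 0.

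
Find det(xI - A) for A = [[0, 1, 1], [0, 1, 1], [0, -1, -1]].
χ_A(x) = x^3

xI - A = [[x, -1, -1], [0, x - 1, -1], [0, 1, x + 1]].

Expanding det(xI - A) along the first row:
det(xI - A) = + (x)·det([[x - 1, -1], [1, x + 1]]) - (-1)·det([[0, -1], [0, x + 1]]) + (-1)·det([[0, x - 1], [0, 1]]).

Evaluating gives χ_A(x) = x^3.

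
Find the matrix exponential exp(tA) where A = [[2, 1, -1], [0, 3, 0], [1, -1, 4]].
e^{tA} = [[(1 - t)*e^{3*t}, t*e^{3*t}, -t*e^{3*t}], [0, e^{3*t}, 0], [t*e^{3*t}, -t*e^{3*t}, (t + 1)*e^{3*t}]]

A has Jordan form J = [[3, 1, 0], [0, 3, 0], [0, 0, 3]] with A = PJP^{-1}, so e^{tA} = P e^{tJ} P^{-1}.

For a Jordan block J_k(λ), e^{tJ_k(λ)} = e^{λt} · (I + tN + t^2 N^2/2! + ... + t^{k-1} N^{k-1}/(k-1)!) where N is the nilpotent superdiagonal part.

Assembling the blocks and conjugating back gives the entries of e^{tA} as shown above.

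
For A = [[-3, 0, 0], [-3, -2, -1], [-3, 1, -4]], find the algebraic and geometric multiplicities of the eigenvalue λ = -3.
The characteristic polynomial is (x + 3)^3, so the factor x + 3 appears with exponent 3: the algebraic multiplicity is 3.

rank(A + 3I) = 1, so the eigenspace has dimension 3 - 1 = 2: the geometric multiplicity is 2.

Since 2 < 3, A is not diagonalizable.

algebraic multiplicity 3, geometric multiplicity 2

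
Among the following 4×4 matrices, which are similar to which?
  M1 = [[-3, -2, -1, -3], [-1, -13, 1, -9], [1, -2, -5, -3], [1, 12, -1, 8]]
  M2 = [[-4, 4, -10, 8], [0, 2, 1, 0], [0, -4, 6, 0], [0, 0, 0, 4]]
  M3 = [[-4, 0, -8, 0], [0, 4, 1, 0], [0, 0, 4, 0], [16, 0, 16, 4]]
2 classes: {M1}, {M2, M3}

Characteristic polynomials: χ_{M1} = (x + 1)(x + 4)^3, χ_{M2} = (x - 4)^3(x + 4), χ_{M3} = (x - 4)^3(x + 4).

{M1}: invariant factors (x + 1)(x + 4)^3.

{M2, M3}: invariant factors x - 4, (x - 4)^2(x + 4).

Matrices are similar if and only if their invariant-factor lists agree; the partition into similarity classes is {M1}, {M2, M3}.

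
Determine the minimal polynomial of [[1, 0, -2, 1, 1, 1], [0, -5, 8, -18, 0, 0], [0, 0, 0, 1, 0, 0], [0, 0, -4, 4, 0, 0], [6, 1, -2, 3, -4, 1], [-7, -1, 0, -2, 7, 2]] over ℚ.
The characteristic polynomial factors as (x - 2)^4(x + 5)^2. The minimal polynomial is ∏(x - λ)^{k_λ} where k_λ is the size of the largest Jordan block at λ.

For λ = -5: rank(A + 5I) = 5, and the largest Jordan block has size 2 (the smallest k with rank((A + 5I)^k) = rank((A + 5I)^(k+1))).
For λ = 2: rank(A - 2I) = 4, and the largest Jordan block has size 2 (the smallest k with rank((A - 2I)^k) = rank((A - 2I)^(k+1))).

So m_A(x) = (x - 2)^2(x + 5)^2.

m_A(x) = (x - 2)^2(x + 5)^2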